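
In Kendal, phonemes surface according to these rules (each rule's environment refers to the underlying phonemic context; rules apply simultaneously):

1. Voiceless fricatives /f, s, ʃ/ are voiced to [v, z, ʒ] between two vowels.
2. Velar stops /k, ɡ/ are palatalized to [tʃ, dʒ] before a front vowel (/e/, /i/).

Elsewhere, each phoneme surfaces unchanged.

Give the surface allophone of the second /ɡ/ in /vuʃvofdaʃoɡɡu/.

/ɡ/ (between /ɡ/ and /u/): rule 2 targets it, but not before a front vowel → unchanged [ɡ].

[ɡ]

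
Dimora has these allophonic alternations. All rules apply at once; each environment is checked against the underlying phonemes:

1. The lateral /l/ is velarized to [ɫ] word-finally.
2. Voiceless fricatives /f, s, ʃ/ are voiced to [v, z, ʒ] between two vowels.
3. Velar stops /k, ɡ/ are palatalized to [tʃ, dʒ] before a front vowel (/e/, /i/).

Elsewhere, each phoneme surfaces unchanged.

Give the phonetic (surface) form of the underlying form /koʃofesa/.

[koʒoveza]

/k/ — word-initial; rule 3 does not apply here → [k].
/o/ (between /k/ and /ʃ/): no rule targets it → [o].
/ʃ/ (between /o/ and /o/) occurs between two vowels → [ʒ] by rule 2.
/o/ (between /ʃ/ and /f/): no rule targets it → [o].
/f/ (between /o/ and /e/): between two vowels, so rule 2 applies → [v].
/e/ — not in any rule's target class → [e].
/s/ meets the environment for rule 2 (between two vowels) → [z].
/a/ — not in any rule's target class → [a].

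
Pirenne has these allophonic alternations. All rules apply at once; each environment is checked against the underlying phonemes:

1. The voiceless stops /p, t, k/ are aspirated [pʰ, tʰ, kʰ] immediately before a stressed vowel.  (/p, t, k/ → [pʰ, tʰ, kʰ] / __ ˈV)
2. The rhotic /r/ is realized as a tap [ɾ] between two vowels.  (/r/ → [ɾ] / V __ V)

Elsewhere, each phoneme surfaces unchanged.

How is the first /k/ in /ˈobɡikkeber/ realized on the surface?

[k]

/k/ (between /i/ and /k/): rule 1 targets it, but not immediately before a stressed vowel → unchanged [k].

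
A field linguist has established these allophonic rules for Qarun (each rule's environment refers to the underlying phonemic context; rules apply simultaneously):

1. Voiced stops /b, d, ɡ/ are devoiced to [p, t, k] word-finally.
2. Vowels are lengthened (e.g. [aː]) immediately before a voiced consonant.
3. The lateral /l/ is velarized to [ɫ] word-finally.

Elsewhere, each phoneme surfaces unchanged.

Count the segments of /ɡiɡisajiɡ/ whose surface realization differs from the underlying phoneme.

Segments that undergo a rule: /i/ → [iː] (rule 2); /a/ → [aː] (rule 2); /i/ → [iː] (rule 2); /ɡ/ → [k] (rule 1).
All other segments surface unchanged.

4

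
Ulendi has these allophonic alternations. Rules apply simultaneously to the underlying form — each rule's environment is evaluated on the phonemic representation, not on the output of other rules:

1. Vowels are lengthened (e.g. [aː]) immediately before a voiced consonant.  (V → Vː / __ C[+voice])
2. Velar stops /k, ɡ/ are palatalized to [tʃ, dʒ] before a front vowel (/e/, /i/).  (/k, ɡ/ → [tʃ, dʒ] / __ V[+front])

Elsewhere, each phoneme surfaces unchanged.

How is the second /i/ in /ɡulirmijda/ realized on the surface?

Rule 1 applies to /i/ (between /m/ and /j/: before a voiced consonant) → [iː].

[iː]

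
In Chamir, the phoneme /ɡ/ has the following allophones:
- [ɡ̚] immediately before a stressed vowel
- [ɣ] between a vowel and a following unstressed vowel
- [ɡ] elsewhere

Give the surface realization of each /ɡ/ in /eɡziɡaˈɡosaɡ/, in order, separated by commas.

[ɡ], [ɣ], [ɡ̚], [ɡ]

Occurrence 1 (position 2): no conditioning environment matches → elsewhere allophone [ɡ].
Occurrence 2 (position 5): between a vowel and a following unstressed vowel → [ɣ].
Occurrence 3 (position 7): immediately before a stressed vowel → [ɡ̚].
Occurrence 4 (position 11): no conditioning environment matches → elsewhere allophone [ɡ].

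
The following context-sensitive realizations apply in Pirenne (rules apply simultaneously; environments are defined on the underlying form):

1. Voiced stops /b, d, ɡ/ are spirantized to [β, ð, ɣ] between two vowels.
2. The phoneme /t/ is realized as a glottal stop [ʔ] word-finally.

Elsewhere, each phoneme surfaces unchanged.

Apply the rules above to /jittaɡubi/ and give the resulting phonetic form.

[jittaɣuβi]

/j/ (word-initial) is unaffected → [j].
/i/ (between /j/ and /t/) is unaffected → [i].
/t/ (between /i/ and /t/) fails the environment for rule 2, so it stays [t].
/t/ (between /t/ and /a/): rule 2 targets it, but not word-finally → unchanged [t].
/a/ stays [a].
/ɡ/ (between /a/ and /u/) occurs between two vowels → [ɣ] by rule 1.
/u/ (between /ɡ/ and /b/): no rule targets it → [u].
/b/ (between /u/ and /i/) occurs between two vowels → [β] by rule 1.
/i/ — not in any rule's target class → [i].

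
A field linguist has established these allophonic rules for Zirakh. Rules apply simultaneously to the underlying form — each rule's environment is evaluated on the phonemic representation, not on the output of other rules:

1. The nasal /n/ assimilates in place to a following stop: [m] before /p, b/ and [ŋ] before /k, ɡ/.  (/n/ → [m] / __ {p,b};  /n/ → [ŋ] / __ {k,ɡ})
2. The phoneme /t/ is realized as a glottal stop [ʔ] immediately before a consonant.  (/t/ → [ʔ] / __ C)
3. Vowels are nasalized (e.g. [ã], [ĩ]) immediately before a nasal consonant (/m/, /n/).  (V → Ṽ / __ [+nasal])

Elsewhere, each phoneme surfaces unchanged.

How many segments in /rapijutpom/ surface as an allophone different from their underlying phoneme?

2

Segments that undergo a rule: /t/ → [ʔ] (rule 2); /o/ → [õ] (rule 3).
All other segments surface unchanged.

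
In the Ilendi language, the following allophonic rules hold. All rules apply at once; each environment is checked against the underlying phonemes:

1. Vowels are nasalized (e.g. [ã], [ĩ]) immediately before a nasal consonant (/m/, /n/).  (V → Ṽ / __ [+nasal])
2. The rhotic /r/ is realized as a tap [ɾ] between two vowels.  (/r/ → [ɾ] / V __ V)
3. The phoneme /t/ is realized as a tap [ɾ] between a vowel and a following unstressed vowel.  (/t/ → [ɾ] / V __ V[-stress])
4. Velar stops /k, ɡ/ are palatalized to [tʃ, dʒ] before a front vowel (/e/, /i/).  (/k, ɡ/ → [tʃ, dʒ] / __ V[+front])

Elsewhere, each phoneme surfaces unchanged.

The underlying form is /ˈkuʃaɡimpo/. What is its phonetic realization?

[ˈkuʃadʒĩmpo]

/k/ (word-initial): rule 4 targets it, but not before a front vowel → unchanged [k].
/u/ (between /k/ and /ʃ/) fails the environment for rule 1, so it stays [u].
/ʃ/ — not in any rule's target class → [ʃ].
/a/ (between /ʃ/ and /ɡ/): rule 1 targets it, but not before a nasal consonant → unchanged [a].
/ɡ/ (between /a/ and /i/): before a front vowel, so rule 4 applies → [dʒ].
Rule 1 applies to /i/ (between /ɡ/ and /m/: before a nasal consonant) → [ĩ].
/m/ (between /i/ and /p/) is unaffected → [m].
/p/ (between /m/ and /o/): no rule targets it → [p].
/o/ — word-final; rule 1 does not apply here → [o].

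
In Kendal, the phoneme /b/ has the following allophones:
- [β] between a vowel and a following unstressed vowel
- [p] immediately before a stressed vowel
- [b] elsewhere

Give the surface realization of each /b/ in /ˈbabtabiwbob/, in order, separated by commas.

Occurrence 1 (position 1): immediately before a stressed vowel → [p].
Occurrence 2 (position 3): no conditioning environment matches → elsewhere allophone [b].
Occurrence 3 (position 6): between a vowel and a following unstressed vowel → [β].
Occurrence 4 (position 9): no conditioning environment matches → elsewhere allophone [b].
Occurrence 5 (position 11): no conditioning environment matches → elsewhere allophone [b].

[p], [b], [β], [b], [b]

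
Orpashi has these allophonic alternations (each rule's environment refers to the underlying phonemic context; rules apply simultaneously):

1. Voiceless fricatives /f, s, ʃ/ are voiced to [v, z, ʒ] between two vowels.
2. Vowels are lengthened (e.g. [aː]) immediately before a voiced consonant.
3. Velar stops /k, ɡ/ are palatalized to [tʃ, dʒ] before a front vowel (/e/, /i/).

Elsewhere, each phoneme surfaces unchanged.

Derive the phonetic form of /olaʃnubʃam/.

/o/ — word-initial, before a voiced consonant — surfaces as [oː] (rule 2).
/l/ (between /o/ and /a/) is unaffected → [l].
/a/ (between /l/ and /ʃ/) fails the environment for rule 2, so it stays [a].
/ʃ/ (between /a/ and /n/) fails the environment for rule 1, so it stays [ʃ].
/n/ (between /ʃ/ and /u/) is unaffected → [n].
/u/ — between /n/ and /b/, before a voiced consonant — surfaces as [uː] (rule 2).
/b/ stays [b].
/ʃ/ — between /b/ and /a/; rule 1 does not apply here → [ʃ].
/a/ (between /ʃ/ and /m/): before a voiced consonant, so rule 2 applies → [aː].
/m/ — not in any rule's target class → [m].

[oːlaʃnuːbʃaːm]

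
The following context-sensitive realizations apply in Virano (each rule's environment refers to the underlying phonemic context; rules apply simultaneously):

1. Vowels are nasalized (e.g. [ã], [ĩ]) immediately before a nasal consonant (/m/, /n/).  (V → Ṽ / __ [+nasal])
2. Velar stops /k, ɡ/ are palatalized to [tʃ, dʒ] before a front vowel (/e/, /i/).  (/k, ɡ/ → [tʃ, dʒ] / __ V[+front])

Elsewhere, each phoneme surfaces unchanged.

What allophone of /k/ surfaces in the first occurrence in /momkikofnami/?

[tʃ]

/k/ (between /m/ and /i/) occurs before a front vowel → [tʃ] by rule 2.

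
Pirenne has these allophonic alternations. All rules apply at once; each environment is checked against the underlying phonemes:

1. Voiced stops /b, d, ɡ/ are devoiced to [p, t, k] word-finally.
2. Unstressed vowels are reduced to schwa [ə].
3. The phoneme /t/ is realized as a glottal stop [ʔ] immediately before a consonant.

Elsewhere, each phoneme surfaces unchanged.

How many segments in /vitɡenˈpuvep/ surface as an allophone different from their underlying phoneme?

Segments that undergo a rule: /i/ → [ə] (rule 2); /t/ → [ʔ] (rule 3); /e/ → [ə] (rule 2); /e/ → [ə] (rule 2).
All other segments surface unchanged.

4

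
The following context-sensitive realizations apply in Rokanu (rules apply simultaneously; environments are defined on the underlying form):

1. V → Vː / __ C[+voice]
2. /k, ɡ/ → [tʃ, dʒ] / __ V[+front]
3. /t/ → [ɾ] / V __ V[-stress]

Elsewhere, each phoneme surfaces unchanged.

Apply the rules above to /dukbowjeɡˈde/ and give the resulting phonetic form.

[dukboːwjeːɡˈde]

/d/ — not in any rule's target class → [d].
/u/ (between /d/ and /k/): rule 1 targets it, but not before a voiced consonant → unchanged [u].
/k/ (between /u/ and /b/) is in the target of rule 2 but the environment (before a front vowel) is not met → [k].
/b/ (between /k/ and /o/): no rule targets it → [b].
/o/ — between /b/ and /w/, before a voiced consonant — surfaces as [oː] (rule 1).
/w/ stays [w].
/j/ (between /w/ and /e/) is unaffected → [j].
/e/ — between /j/ and /ɡ/, before a voiced consonant — surfaces as [eː] (rule 1).
/ɡ/ (between /e/ and /d/): rule 2 targets it, but not before a front vowel → unchanged [ɡ].
/d/ (between /ɡ/ and /e/) is unaffected → [d].
/e/ (word-final) is in the target of rule 1 but the environment (before a voiced consonant) is not met → [e].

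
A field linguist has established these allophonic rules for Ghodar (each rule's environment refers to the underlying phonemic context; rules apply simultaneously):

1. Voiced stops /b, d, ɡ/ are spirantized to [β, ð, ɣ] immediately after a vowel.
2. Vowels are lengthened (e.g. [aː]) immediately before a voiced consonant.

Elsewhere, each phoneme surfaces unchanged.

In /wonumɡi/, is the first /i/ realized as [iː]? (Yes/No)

/i/ — word-final; rule 2 does not apply here → [i].
The actual realization is [i], not [iː].

No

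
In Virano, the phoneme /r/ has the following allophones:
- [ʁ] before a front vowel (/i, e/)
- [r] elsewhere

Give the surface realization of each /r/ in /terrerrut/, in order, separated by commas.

Occurrence 1 (position 3): no conditioning environment matches → elsewhere allophone [r].
Occurrence 2 (position 4): before a front vowel (/i, e/) → [ʁ].
Occurrence 3 (position 6): no conditioning environment matches → elsewhere allophone [r].
Occurrence 4 (position 7): no conditioning environment matches → elsewhere allophone [r].

[r], [ʁ], [r], [r]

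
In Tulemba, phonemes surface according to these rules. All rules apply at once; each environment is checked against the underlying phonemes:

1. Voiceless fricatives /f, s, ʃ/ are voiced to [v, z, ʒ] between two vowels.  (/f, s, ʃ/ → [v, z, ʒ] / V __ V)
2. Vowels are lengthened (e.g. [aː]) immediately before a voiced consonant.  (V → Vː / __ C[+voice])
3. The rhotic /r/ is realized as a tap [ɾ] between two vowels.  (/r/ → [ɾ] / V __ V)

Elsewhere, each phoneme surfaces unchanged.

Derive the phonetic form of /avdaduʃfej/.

/a/ (word-initial): before a voiced consonant, so rule 2 applies → [aː].
/a/ (between /d/ and /d/) occurs before a voiced consonant → [aː] by rule 2.
/u/ — between /d/ and /ʃ/; rule 2 does not apply here → [u].
/ʃ/ (between /u/ and /f/): rule 1 targets it, but not between two vowels → unchanged [ʃ].
/f/ (between /ʃ/ and /e/) is in the target of rule 1 but the environment (between two vowels) is not met → [f].
/e/ meets the environment for rule 2 (before a voiced consonant) → [eː].

[aːvdaːduʃfeːj]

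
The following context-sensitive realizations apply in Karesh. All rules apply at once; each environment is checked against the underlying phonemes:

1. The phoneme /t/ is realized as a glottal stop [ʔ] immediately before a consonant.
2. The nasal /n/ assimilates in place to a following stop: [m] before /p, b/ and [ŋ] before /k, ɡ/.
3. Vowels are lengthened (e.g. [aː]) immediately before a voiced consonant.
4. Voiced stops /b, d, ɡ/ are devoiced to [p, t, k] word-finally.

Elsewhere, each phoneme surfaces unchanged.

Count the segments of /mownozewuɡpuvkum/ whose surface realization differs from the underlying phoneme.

6

Segments that undergo a rule: /o/ → [oː] (rule 3); /o/ → [oː] (rule 3); /e/ → [eː] (rule 3); /u/ → [uː] (rule 3); /u/ → [uː] (rule 3); /u/ → [uː] (rule 3).
All other segments surface unchanged.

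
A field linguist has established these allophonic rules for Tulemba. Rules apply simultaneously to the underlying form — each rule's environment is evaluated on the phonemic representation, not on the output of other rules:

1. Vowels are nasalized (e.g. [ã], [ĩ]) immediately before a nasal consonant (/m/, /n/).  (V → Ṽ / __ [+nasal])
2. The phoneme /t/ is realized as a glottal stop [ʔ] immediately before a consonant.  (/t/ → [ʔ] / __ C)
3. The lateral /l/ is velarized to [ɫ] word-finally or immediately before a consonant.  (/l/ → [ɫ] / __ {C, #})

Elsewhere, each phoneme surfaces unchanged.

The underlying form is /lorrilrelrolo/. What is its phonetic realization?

/l/ (word-initial) fails the environment for rule 3, so it stays [l].
/o/ (between /l/ and /r/) is in the target of rule 1 but the environment (before a nasal consonant) is not met → [o].
/i/ — between /r/ and /l/; rule 1 does not apply here → [i].
/l/ meets the environment for rule 3 (word-finally or immediately before a consonant) → [ɫ].
/e/ (between /r/ and /l/): rule 1 targets it, but not before a nasal consonant → unchanged [e].
/l/ (between /e/ and /r/) occurs word-finally or immediately before a consonant → [ɫ] by rule 3.
/o/ (between /r/ and /l/): rule 1 targets it, but not before a nasal consonant → unchanged [o].
/l/ — between /o/ and /o/; rule 3 does not apply here → [l].
/o/ — word-final; rule 1 does not apply here → [o].

[lorriɫreɫrolo]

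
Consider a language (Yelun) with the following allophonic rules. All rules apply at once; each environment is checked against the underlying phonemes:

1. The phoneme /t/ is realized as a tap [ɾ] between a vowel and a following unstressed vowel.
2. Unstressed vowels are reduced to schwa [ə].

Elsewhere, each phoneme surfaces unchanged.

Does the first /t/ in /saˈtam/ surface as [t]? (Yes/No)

/t/ (between /a/ and /a/) is in the target of rule 1 but the environment (between a vowel and a following unstressed vowel) is not met → [t].
The actual realization is [t], which matches [t].

Yes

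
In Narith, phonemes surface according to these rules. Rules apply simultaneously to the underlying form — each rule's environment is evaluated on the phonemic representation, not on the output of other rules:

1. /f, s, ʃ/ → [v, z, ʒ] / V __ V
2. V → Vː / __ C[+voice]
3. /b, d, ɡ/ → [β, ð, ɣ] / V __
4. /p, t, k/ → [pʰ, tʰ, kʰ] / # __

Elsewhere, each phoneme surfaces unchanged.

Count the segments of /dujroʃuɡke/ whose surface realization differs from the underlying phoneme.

Segments that undergo a rule: /u/ → [uː] (rule 2); /ʃ/ → [ʒ] (rule 1); /u/ → [uː] (rule 2); /ɡ/ → [ɣ] (rule 3).
All other segments surface unchanged.

4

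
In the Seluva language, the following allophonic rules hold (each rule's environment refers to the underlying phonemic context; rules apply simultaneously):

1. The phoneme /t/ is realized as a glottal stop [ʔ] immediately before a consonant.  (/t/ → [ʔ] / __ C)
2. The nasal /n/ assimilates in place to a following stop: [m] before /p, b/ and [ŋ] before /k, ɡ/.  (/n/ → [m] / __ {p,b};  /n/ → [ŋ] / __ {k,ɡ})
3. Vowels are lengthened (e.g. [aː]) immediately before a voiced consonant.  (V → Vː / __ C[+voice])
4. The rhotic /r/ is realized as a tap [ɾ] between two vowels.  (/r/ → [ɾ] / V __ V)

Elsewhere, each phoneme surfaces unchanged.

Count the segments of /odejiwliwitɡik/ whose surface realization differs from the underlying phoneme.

Segments that undergo a rule: /o/ → [oː] (rule 3); /e/ → [eː] (rule 3); /i/ → [iː] (rule 3); /i/ → [iː] (rule 3); /t/ → [ʔ] (rule 1).
All other segments surface unchanged.

5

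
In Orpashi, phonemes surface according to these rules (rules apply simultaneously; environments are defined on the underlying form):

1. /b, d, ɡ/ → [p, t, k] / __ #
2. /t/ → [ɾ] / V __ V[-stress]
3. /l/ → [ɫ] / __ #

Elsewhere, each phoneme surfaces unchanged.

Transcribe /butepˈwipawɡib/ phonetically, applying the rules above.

/b/ (word-initial) fails the environment for rule 1, so it stays [b].
/t/ — between /u/ and /e/, between a vowel and a following unstressed vowel — surfaces as [ɾ] (rule 2).
/ɡ/ — between /w/ and /i/; rule 1 does not apply here → [ɡ].
/b/ — word-final, word-finally — surfaces as [p] (rule 1).

[buɾepˈwipawɡip]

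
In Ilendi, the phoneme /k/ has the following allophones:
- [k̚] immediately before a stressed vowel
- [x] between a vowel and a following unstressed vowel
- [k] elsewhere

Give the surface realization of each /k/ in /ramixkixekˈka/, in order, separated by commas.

[k], [k], [k̚]

Occurrence 1 (position 6): no conditioning environment matches → elsewhere allophone [k].
Occurrence 2 (position 10): no conditioning environment matches → elsewhere allophone [k].
Occurrence 3 (position 11): immediately before a stressed vowel → [k̚].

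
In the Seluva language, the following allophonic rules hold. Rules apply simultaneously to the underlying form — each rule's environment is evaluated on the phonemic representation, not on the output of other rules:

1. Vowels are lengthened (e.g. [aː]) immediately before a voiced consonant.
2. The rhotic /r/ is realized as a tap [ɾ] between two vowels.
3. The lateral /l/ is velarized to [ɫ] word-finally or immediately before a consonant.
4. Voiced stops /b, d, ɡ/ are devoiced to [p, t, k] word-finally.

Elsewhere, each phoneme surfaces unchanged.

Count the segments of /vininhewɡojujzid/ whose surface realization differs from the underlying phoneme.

Segments that undergo a rule: /i/ → [iː] (rule 1); /i/ → [iː] (rule 1); /e/ → [eː] (rule 1); /o/ → [oː] (rule 1); /u/ → [uː] (rule 1); /i/ → [iː] (rule 1); /d/ → [t] (rule 4).
All other segments surface unchanged.

7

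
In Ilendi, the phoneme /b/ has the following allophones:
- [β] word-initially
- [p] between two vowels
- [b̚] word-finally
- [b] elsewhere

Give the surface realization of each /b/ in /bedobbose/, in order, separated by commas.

[β], [b], [b]

Occurrence 1 (position 1): word-initially → [β].
Occurrence 2 (position 5): no conditioning environment matches → elsewhere allophone [b].
Occurrence 3 (position 6): no conditioning environment matches → elsewhere allophone [b].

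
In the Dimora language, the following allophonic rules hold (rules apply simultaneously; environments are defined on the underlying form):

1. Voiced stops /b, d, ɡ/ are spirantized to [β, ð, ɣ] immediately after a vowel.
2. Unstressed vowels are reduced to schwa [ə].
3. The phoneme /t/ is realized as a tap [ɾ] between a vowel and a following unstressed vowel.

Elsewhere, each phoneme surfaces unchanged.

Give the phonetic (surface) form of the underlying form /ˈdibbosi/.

/d/ — word-initial; rule 1 does not apply here → [d].
/i/ — between /d/ and /b/; rule 2 does not apply here → [i].
/b/ — between /i/ and /b/, immediately after a vowel — surfaces as [β] (rule 1).
/b/ (between /b/ and /o/): rule 1 targets it, but not immediately after a vowel → unchanged [b].
/o/ — between /b/ and /s/, in an unstressed syllable — surfaces as [ə] (rule 2).
/s/ — not in any rule's target class → [s].
/i/ meets the environment for rule 2 (in an unstressed syllable) → [ə].

[ˈdiβbəsə]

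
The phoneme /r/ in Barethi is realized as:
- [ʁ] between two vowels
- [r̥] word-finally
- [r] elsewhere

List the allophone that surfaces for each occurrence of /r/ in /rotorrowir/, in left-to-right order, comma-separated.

Occurrence 1 (position 1): no conditioning environment matches → elsewhere allophone [r].
Occurrence 2 (position 5): no conditioning environment matches → elsewhere allophone [r].
Occurrence 3 (position 6): no conditioning environment matches → elsewhere allophone [r].
Occurrence 4 (position 10): word-finally → [r̥].

[r], [r], [r], [r̥]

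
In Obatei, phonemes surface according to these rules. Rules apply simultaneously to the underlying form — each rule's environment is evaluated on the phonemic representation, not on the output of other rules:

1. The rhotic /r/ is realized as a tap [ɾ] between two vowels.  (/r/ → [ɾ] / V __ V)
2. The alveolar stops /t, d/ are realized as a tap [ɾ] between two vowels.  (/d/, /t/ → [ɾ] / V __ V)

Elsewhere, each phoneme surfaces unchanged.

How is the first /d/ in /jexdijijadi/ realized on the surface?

[d]

/d/ (between /x/ and /i/): rule 2 targets it, but not between two vowels → unchanged [d].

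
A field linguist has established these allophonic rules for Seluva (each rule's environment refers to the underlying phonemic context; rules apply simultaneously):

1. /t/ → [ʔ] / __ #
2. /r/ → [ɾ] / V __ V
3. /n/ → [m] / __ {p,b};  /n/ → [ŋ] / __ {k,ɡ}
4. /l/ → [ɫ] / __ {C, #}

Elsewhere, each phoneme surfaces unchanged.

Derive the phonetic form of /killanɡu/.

[kiɫlaŋɡu]

/l/ — between /i/ and /l/, word-finally or immediately before a consonant — surfaces as [ɫ] (rule 4).
/l/ (between /l/ and /a/) fails the environment for rule 4, so it stays [l].
/n/ — between /a/ and /ɡ/, before a labial or velar stop — surfaces as [ŋ] (rule 3).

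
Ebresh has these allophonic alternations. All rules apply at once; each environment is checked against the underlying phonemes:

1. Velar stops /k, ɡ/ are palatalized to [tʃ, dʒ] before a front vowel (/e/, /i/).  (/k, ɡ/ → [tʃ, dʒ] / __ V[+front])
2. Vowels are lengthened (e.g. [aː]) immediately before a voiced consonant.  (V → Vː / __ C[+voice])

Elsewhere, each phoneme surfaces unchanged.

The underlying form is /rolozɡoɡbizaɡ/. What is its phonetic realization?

[roːloːzɡoːɡbiːzaːɡ]

Rule 2 applies to /o/ (between /r/ and /l/: before a voiced consonant) → [oː].
/o/ — between /l/ and /z/, before a voiced consonant — surfaces as [oː] (rule 2).
/ɡ/ (between /z/ and /o/): rule 1 targets it, but not before a front vowel → unchanged [ɡ].
/o/ meets the environment for rule 2 (before a voiced consonant) → [oː].
/ɡ/ (between /o/ and /b/): rule 1 targets it, but not before a front vowel → unchanged [ɡ].
/i/ (between /b/ and /z/): before a voiced consonant, so rule 2 applies → [iː].
/a/ (between /z/ and /ɡ/) occurs before a voiced consonant → [aː] by rule 2.
/ɡ/ (word-final) fails the environment for rule 1, so it stays [ɡ].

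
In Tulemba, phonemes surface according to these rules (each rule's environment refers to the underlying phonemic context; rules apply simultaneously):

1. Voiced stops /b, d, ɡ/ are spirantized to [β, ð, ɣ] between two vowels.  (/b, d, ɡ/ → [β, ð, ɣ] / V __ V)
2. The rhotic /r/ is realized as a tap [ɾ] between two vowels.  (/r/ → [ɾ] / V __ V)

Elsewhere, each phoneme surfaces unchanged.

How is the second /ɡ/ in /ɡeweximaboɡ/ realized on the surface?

[ɡ]

/ɡ/ (word-final) fails the environment for rule 1, so it stays [ɡ].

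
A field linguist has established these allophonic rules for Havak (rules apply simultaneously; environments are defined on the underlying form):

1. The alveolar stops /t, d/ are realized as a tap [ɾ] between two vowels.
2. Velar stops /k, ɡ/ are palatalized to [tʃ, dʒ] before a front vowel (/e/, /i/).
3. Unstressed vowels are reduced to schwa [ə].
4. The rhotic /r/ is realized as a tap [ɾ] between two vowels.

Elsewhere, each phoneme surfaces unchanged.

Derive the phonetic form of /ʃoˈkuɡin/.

[ʃəˈkudʒən]

/ʃ/ stays [ʃ].
/o/ meets the environment for rule 3 (in an unstressed syllable) → [ə].
/k/ (between /o/ and /u/) fails the environment for rule 2, so it stays [k].
/u/ (between /k/ and /ɡ/) fails the environment for rule 3, so it stays [u].
/ɡ/ — between /u/ and /i/, before a front vowel — surfaces as [dʒ] (rule 2).
/i/ meets the environment for rule 3 (in an unstressed syllable) → [ə].
/n/ (word-final): no rule targets it → [n].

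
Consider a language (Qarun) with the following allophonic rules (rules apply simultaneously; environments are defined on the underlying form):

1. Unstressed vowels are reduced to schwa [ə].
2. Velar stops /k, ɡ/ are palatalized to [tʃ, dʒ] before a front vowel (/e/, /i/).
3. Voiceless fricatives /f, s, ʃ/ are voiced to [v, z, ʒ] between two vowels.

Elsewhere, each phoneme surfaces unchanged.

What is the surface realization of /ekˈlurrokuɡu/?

Rule 1 applies to /e/ (word-initial: in an unstressed syllable) → [ə].
/k/ (between /e/ and /l/): rule 2 targets it, but not before a front vowel → unchanged [k].
/u/ (between /l/ and /r/) is in the target of rule 1 but the environment (in an unstressed syllable) is not met → [u].
/o/ meets the environment for rule 1 (in an unstressed syllable) → [ə].
/k/ — between /o/ and /u/; rule 2 does not apply here → [k].
/u/ meets the environment for rule 1 (in an unstressed syllable) → [ə].
/ɡ/ (between /u/ and /u/) is in the target of rule 2 but the environment (before a front vowel) is not met → [ɡ].
/u/ (word-final) occurs in an unstressed syllable → [ə] by rule 1.

[əkˈlurrəkəɡə]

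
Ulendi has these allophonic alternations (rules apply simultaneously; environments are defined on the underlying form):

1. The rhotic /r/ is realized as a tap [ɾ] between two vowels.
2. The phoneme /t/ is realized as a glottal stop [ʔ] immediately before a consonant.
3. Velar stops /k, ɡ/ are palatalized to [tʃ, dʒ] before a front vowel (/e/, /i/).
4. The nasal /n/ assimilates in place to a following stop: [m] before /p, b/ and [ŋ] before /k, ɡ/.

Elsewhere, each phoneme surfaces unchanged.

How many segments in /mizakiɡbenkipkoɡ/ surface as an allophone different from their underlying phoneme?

3

Segments that undergo a rule: /k/ → [tʃ] (rule 3); /n/ → [ŋ] (rule 4); /k/ → [tʃ] (rule 3).
All other segments surface unchanged.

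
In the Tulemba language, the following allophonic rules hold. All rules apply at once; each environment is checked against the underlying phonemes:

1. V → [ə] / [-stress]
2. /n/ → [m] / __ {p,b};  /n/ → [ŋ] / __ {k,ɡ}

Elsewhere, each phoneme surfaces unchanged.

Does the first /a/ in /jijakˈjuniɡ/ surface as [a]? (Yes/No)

/a/ — between /j/ and /k/, in an unstressed syllable — surfaces as [ə] (rule 1).
The actual realization is [ə], not [a].

No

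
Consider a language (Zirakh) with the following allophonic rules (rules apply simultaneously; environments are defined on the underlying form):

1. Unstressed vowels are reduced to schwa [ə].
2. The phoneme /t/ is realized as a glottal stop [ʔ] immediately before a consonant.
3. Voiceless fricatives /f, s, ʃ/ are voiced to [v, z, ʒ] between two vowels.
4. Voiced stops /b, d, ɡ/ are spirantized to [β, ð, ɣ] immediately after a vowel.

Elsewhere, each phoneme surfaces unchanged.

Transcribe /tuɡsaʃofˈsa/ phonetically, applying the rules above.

/t/ (word-initial) is in the target of rule 2 but the environment (immediately before a consonant) is not met → [t].
/u/ meets the environment for rule 1 (in an unstressed syllable) → [ə].
/ɡ/ meets the environment for rule 4 (immediately after a vowel) → [ɣ].
/s/ (between /ɡ/ and /a/) fails the environment for rule 3, so it stays [s].
/a/ meets the environment for rule 1 (in an unstressed syllable) → [ə].
/ʃ/ meets the environment for rule 3 (between two vowels) → [ʒ].
/o/ (between /ʃ/ and /f/): in an unstressed syllable, so rule 1 applies → [ə].
/f/ — between /o/ and /s/; rule 3 does not apply here → [f].
/s/ (between /f/ and /a/) is in the target of rule 3 but the environment (between two vowels) is not met → [s].
/a/ — word-final; rule 1 does not apply here → [a].

[təɣsəʒəfˈsa]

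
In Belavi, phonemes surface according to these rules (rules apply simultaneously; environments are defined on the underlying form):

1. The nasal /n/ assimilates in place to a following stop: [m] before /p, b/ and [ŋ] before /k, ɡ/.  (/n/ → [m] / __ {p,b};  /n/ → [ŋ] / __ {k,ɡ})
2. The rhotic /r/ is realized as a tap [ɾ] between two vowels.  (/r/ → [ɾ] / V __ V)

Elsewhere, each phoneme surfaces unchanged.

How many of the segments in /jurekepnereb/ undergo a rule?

Segments that undergo a rule: /r/ → [ɾ] (rule 2); /r/ → [ɾ] (rule 2).
All other segments surface unchanged.

2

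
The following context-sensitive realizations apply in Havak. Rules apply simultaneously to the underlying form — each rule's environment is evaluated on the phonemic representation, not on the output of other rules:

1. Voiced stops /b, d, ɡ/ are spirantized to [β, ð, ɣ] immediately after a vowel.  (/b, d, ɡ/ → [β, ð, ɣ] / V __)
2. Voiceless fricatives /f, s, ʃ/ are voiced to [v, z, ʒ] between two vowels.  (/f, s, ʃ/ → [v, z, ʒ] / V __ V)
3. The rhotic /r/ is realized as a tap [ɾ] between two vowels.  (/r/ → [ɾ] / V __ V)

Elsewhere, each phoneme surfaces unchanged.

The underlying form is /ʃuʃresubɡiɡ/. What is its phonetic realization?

[ʃuʃrezuβɡiɣ]

/ʃ/ (word-initial) fails the environment for rule 2, so it stays [ʃ].
/ʃ/ (between /u/ and /r/) fails the environment for rule 2, so it stays [ʃ].
/r/ (between /ʃ/ and /e/) fails the environment for rule 3, so it stays [r].
/s/ (between /e/ and /u/): between two vowels, so rule 2 applies → [z].
/b/ (between /u/ and /ɡ/): immediately after a vowel, so rule 1 applies → [β].
/ɡ/ (between /b/ and /i/) fails the environment for rule 1, so it stays [ɡ].
/ɡ/ meets the environment for rule 1 (immediately after a vowel) → [ɣ].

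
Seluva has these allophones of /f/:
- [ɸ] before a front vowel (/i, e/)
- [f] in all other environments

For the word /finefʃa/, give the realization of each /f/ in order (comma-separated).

[ɸ], [f]

Occurrence 1 (position 1): before a front vowel (/i, e/) → [ɸ].
Occurrence 2 (position 5): no conditioning environment matches → elsewhere allophone [f].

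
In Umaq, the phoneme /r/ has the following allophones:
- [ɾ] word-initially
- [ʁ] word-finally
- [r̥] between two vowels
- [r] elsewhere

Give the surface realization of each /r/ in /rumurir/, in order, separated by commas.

[ɾ], [r̥], [ʁ]

Occurrence 1 (position 1): word-initially → [ɾ].
Occurrence 2 (position 5): between two vowels → [r̥].
Occurrence 3 (position 7): word-finally → [ʁ].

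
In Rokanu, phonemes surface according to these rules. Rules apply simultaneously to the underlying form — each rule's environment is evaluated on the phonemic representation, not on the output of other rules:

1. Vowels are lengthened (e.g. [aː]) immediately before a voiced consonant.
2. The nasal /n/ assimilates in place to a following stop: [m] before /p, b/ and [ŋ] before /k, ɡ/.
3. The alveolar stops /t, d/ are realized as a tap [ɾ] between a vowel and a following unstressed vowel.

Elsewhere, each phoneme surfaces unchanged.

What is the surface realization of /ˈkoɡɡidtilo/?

[ˈkoːɡɡiːdtiːlo]

/k/ (word-initial): no rule targets it → [k].
/o/ (between /k/ and /ɡ/) occurs before a voiced consonant → [oː] by rule 1.
/ɡ/ stays [ɡ].
/ɡ/ stays [ɡ].
/i/ (between /ɡ/ and /d/) occurs before a voiced consonant → [iː] by rule 1.
/d/ (between /i/ and /t/) is in the target of rule 3 but the environment (between a vowel and a following unstressed vowel) is not met → [d].
/t/ (between /d/ and /i/) is in the target of rule 3 but the environment (between a vowel and a following unstressed vowel) is not met → [t].
/i/ — between /t/ and /l/, before a voiced consonant — surfaces as [iː] (rule 1).
/l/ — not in any rule's target class → [l].
/o/ (word-final) fails the environment for rule 1, so it stays [o].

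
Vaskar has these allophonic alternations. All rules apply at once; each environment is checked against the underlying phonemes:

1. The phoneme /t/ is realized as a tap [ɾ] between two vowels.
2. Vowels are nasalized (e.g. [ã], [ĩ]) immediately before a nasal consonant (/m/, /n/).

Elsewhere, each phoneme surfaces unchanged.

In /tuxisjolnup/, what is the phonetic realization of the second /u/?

/u/ (between /n/ and /p/) is in the target of rule 2 but the environment (before a nasal consonant) is not met → [u].

[u]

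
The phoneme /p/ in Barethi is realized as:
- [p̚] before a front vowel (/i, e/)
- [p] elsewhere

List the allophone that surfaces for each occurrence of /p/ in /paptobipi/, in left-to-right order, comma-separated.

Occurrence 1 (position 1): no conditioning environment matches → elsewhere allophone [p].
Occurrence 2 (position 3): no conditioning environment matches → elsewhere allophone [p].
Occurrence 3 (position 8): before a front vowel (/i, e/) → [p̚].

[p], [p], [p̚]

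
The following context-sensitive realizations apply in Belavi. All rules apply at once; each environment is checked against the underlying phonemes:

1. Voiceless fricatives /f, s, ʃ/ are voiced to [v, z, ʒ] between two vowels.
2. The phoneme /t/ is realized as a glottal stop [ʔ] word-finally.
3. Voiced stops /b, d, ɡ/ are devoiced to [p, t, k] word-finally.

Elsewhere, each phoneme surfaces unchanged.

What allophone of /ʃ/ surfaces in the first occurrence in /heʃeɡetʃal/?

/ʃ/ meets the environment for rule 1 (between two vowels) → [ʒ].

[ʒ]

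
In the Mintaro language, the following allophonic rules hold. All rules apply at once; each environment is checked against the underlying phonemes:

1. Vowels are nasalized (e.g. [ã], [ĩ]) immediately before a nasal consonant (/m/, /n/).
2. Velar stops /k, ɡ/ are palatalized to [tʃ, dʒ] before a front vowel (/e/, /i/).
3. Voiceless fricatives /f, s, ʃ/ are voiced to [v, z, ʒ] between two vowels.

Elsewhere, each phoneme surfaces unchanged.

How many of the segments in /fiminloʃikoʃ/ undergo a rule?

Segments that undergo a rule: /i/ → [ĩ] (rule 1); /i/ → [ĩ] (rule 1); /ʃ/ → [ʒ] (rule 3).
All other segments surface unchanged.

3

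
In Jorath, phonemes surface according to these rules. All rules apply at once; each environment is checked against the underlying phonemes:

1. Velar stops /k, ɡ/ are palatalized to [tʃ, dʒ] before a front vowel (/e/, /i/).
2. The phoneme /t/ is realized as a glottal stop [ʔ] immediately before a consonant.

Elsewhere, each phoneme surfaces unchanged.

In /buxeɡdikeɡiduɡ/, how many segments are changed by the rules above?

Segments that undergo a rule: /k/ → [tʃ] (rule 1); /ɡ/ → [dʒ] (rule 1).
All other segments surface unchanged.

2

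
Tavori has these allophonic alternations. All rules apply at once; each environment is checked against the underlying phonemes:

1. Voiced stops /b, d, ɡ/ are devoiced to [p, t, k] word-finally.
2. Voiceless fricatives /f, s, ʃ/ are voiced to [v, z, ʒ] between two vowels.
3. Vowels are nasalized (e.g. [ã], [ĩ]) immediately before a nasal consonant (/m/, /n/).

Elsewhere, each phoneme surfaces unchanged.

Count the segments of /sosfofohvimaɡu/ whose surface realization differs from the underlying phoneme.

Segments that undergo a rule: /f/ → [v] (rule 2); /i/ → [ĩ] (rule 3).
All other segments surface unchanged.

2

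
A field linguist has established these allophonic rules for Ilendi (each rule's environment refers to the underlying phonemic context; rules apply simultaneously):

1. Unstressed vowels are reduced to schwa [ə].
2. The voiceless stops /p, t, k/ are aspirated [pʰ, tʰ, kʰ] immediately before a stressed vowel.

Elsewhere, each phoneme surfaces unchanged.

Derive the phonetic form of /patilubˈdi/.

[pətələbˈdi]

/p/ — word-initial; rule 2 does not apply here → [p].
/a/ — between /p/ and /t/, in an unstressed syllable — surfaces as [ə] (rule 1).
/t/ (between /a/ and /i/) is in the target of rule 2 but the environment (immediately before a stressed vowel) is not met → [t].
/i/ (between /t/ and /l/) occurs in an unstressed syllable → [ə] by rule 1.
/l/ stays [l].
/u/ (between /l/ and /b/) occurs in an unstressed syllable → [ə] by rule 1.
/b/ — not in any rule's target class → [b].
/d/ — not in any rule's target class → [d].
/i/ (word-final) is in the target of rule 1 but the environment (in an unstressed syllable) is not met → [i].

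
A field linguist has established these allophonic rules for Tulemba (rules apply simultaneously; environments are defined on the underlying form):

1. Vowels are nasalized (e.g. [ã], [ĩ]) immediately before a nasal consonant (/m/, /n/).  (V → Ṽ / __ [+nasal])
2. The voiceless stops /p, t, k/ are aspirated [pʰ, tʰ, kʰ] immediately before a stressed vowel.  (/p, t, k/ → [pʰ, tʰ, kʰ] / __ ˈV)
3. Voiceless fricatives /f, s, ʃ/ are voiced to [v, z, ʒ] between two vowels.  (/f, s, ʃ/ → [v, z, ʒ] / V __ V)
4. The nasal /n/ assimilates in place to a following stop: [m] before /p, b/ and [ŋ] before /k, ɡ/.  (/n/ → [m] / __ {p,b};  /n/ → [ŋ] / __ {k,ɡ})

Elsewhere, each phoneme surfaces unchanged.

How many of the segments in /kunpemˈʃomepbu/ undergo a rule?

4

Segments that undergo a rule: /u/ → [ũ] (rule 1); /n/ → [m] (rule 4); /e/ → [ẽ] (rule 1); /o/ → [õ] (rule 1).
All other segments surface unchanged.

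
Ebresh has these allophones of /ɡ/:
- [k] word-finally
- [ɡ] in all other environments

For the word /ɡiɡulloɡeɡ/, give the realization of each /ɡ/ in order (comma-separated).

[ɡ], [ɡ], [ɡ], [k]

Occurrence 1 (position 1): no conditioning environment matches → elsewhere allophone [ɡ].
Occurrence 2 (position 3): no conditioning environment matches → elsewhere allophone [ɡ].
Occurrence 3 (position 8): no conditioning environment matches → elsewhere allophone [ɡ].
Occurrence 4 (position 10): word-finally → [k].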